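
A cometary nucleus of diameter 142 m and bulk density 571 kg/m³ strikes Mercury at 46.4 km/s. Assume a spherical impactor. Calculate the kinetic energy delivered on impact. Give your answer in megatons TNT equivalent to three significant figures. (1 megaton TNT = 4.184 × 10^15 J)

v = 46400 m/s.
Mass m = (π/6) ρ d³ = (π/6) × 571 × (142)³ = 8.561 × 10^8 kg
E = ½ m v² = 0.5 × 8.561 × 10^8 × (46400)² = 9.216 × 10^17 J
   = 9.216 × 10^17 / 4.184×10^15 = 220.3 Mt

E ≈ 220 Mt TNT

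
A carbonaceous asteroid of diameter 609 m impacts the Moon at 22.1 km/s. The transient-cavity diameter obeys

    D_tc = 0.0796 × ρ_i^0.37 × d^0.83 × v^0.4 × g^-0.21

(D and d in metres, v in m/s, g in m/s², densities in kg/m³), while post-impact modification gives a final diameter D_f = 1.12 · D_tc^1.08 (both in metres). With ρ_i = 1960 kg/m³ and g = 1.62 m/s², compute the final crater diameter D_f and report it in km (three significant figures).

D_f ≈ 31.9 km

v = 22100 m/s.
ρ_i^0.37 = 1960^0.37 = 16.52
d^0.83 = 609^0.83 = 204.8
v^0.4 = 22100^0.4 = 54.67
g^-0.21 = 1.62^-0.21 = 0.9037
D_tc = 0.0796 × 16.52 × 204.8 × 54.67 × 0.9037 = 13310 m
D_f = 1.12 × (13310)^1.08 = 31866 m
     = 31.87 km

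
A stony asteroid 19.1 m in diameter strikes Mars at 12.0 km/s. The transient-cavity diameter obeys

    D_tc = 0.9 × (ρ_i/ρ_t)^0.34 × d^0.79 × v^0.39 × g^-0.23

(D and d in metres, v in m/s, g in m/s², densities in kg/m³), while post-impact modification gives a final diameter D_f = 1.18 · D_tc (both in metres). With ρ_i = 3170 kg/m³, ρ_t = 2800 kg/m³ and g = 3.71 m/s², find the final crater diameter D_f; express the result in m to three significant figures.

D_f ≈ 328 m

v = 12000 m/s.
(ρ_i/ρ_t)^0.34 = (3170/2800)^0.34 = 1.043
d^0.79 = 19.1^0.79 = 10.28
v^0.39 = 12000^0.39 = 38.98
g^-0.23 = 3.71^-0.23 = 0.7397
D_tc = 0.9 × 1.043 × 10.28 × 38.98 × 0.7397 = 278.2 m
D_f = 1.18 × 278.2 = 328.3 m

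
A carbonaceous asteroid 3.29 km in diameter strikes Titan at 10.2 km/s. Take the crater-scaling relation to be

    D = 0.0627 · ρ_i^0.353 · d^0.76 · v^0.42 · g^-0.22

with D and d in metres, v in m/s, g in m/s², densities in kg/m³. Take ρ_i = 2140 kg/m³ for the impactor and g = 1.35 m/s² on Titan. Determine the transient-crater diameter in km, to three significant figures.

In SI units: d = 3290 m, v = 10200 m/s.
ρ_i^0.353 = 2140^0.353 = 14.98
d^0.76 = 3290^0.76 = 471.1
v^0.42 = 10200^0.42 = 48.26
g^-0.22 = 1.35^-0.22 = 0.9361
D = 0.0627 × 14.98 × 471.1 × 48.26 × 0.9361 = 19990 m
   = 19.99 km

D ≈ 20.0 km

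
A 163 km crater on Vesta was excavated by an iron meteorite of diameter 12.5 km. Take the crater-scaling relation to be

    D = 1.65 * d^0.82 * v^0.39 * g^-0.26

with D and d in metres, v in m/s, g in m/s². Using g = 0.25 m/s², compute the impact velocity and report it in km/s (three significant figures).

v ≈ 6.19 km/s

Rearranging for v: v = [D / (1.65 · 12500^0.82 · 0.25^-0.26)]^(1/0.39).
D = 163000 m.
12500^0.82 = 2288
0.25^-0.26 = 1.434
Denominator = 1.65 × 2288 × 1.434 = 5414
D / 5414 = 163000 / 5414 = 30.11
v = 30.11^(1/0.39) = 30.11^2.5641 = 6188 m/s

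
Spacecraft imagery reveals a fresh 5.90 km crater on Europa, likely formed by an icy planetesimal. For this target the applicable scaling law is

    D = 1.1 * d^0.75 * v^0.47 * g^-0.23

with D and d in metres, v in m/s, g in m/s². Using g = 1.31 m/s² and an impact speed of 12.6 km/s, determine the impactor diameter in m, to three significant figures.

d ≈ 275 m

Rearranging for d: d = [D / (1.1 · 12600^0.47 · 1.31^-0.23)]^(1/0.75).
D = 5900 m.
12600^0.47 = 84.56
1.31^-0.23 = 0.9398
Denominator = 1.1 × 84.56 × 0.9398 = 87.42
D / 87.42 = 5900 / 87.42 = 67.49
d = 67.49^(1/0.75) = 67.49^1.3333 = 274.7 m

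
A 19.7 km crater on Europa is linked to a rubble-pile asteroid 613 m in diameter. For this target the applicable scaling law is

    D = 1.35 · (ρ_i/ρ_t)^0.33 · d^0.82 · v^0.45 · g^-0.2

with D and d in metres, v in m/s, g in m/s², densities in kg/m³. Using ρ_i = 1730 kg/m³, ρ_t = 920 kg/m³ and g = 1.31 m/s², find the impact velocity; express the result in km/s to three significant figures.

v ≈ 10.6 km/s

Rearranging for v: v = [D / (1.35 · (1730/920)^0.33 · 613^0.82 · 1.31^-0.2)]^(1/0.45).
D = 19700 m.
(1730/920)^0.33 = 1.232
613^0.82 = 193.1
1.31^-0.2 = 0.9474
Denominator = 1.35 × 1.232 × 193.1 × 0.9474 = 304.3
D / 304.3 = 19700 / 304.3 = 64.74
v = 64.74^(1/0.45) = 64.74^2.2222 = 10587 m/s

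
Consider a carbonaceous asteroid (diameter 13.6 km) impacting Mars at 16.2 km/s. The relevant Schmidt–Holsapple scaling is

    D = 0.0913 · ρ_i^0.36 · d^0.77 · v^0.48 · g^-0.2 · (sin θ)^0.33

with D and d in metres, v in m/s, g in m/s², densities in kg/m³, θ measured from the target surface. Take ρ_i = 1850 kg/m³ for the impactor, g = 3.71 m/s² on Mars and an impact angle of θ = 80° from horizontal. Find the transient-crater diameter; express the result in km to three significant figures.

In SI units: d = 13600 m, v = 16200 m/s.
ρ_i^0.36 = 1850^0.36 = 15.00
d^0.77 = 13600^0.77 = 1523
v^0.48 = 16200^0.48 = 104.8
g^-0.2 = 3.71^-0.2 = 0.7694
(sin 80°)^0.33 = 0.9848^0.33 = 0.9950
D = 0.0913 × 15.00 × 1523 × 104.8 × 0.7694 × 0.9950 = 1.673 × 10^5 m
   = 167.3 km

D ≈ 167 km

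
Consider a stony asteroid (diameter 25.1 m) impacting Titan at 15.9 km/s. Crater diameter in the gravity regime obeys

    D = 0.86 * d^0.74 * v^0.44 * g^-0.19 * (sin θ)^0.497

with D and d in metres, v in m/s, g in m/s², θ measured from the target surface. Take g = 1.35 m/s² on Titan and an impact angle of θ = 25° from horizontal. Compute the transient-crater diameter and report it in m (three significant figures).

In SI units: v = 15900 m/s.
d^0.74 = 25.1^0.74 = 10.86
v^0.44 = 15900^0.44 = 70.57
g^-0.19 = 1.35^-0.19 = 0.9446
(sin 25°)^0.497 = 0.4226^0.497 = 0.6518
D = 0.86 × 10.86 × 70.57 × 0.9446 × 0.6518 = 405.8 m

D ≈ 406 m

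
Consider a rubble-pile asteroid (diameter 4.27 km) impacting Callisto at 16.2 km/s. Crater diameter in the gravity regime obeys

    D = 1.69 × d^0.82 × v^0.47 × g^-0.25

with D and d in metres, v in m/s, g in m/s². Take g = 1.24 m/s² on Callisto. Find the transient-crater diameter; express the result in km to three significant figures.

In SI units: d = 4270 m, v = 16200 m/s.
d^0.82 = 4270^0.82 = 948.3
v^0.47 = 16200^0.47 = 95.16
g^-0.25 = 1.24^-0.25 = 0.9476
D = 1.69 × 948.3 × 95.16 × 0.9476 = 1.445 × 10^5 m
   = 144.5 km

D ≈ 145 km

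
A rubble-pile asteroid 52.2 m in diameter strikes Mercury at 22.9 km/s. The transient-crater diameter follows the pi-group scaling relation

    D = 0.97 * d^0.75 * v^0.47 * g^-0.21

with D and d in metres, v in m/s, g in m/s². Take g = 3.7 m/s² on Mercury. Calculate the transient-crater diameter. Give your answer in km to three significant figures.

D ≈ 1.60 km

In SI units: v = 22900 m/s.
d^0.75 = 52.2^0.75 = 19.42
v^0.47 = 22900^0.47 = 112.0
g^-0.21 = 3.7^-0.21 = 0.7598
D = 0.97 × 19.42 × 112.0 × 0.7598 = 1603 m
   = 1.603 km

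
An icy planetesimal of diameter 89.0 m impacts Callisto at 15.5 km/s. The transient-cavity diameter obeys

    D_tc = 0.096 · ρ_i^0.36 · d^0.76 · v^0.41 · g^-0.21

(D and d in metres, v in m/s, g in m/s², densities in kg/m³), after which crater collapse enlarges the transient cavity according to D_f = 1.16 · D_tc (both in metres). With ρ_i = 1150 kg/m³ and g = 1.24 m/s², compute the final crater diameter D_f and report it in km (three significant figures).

v = 15500 m/s.
ρ_i^0.36 = 1150^0.36 = 12.64
d^0.76 = 89^0.76 = 30.31
v^0.41 = 15500^0.41 = 52.24
g^-0.21 = 1.24^-0.21 = 0.9558
D_tc = 0.096 × 12.64 × 30.31 × 52.24 × 0.9558 = 1836 m
D_f = 1.16 × 1836 = 2130 m
     = 2.130 km

D_f ≈ 2.13 km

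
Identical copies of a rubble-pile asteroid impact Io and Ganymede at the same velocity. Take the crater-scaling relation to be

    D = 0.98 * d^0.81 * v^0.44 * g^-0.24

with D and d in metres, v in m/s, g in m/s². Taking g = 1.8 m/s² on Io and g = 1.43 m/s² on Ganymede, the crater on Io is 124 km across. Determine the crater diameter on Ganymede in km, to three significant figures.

D ≈ 131 km

All impactor-dependent factors cancel in the ratio, leaving D_Ganymede/D_Io = (g_Ganymede/g_Io)^-0.24.
(1.43/1.8)^-0.24 = 0.7944^-0.24 = 1.057
D_Ganymede = 1.057 × 124 km = 131 km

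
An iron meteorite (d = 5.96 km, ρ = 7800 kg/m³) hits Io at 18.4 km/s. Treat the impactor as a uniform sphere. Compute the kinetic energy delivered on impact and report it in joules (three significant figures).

d = 5960 m; v = 18400 m/s.
Mass m = (π/6) ρ d³ = (π/6) × 7800 × (5960)³ = 8.646 × 10^14 kg
E = ½ m v² = 0.5 × 8.646 × 10^14 × (18400)² = 1.464 × 10^23 J

E ≈ 1.46 × 10^23 J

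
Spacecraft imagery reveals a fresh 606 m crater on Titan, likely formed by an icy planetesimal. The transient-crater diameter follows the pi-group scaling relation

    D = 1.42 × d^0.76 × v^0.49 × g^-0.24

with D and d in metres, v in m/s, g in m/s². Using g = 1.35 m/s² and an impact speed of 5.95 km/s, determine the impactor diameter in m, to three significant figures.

d ≈ 11.7 m

Rearranging for d: d = [D / (1.42 · 5950^0.49 · 1.35^-0.24)]^(1/0.76).
5950^0.49 = 70.72
1.35^-0.24 = 0.9305
Denominator = 1.42 × 70.72 × 0.9305 = 93.44
D / 93.44 = 606 / 93.44 = 6.485
d = 6.485^(1/0.76) = 6.485^1.3158 = 11.70 m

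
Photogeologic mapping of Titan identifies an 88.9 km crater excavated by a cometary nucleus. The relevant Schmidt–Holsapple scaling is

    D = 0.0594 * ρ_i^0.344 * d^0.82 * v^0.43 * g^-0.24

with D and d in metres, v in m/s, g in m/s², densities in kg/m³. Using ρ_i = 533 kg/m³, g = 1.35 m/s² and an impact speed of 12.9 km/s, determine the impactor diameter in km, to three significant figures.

Rearranging for d: d = [D / (0.0594 · 533^0.344 · 12900^0.43 · 1.35^-0.24)]^(1/0.82).
D = 88900 m.
533^0.344 = 8.670
12900^0.43 = 58.55
1.35^-0.24 = 0.9305
Denominator = 0.0594 × 8.670 × 58.55 × 0.9305 = 28.06
D / 28.06 = 88900 / 28.06 = 3168
d = 3168^(1/0.82) = 3168^1.2195 = 18587 m

d ≈ 18.6 km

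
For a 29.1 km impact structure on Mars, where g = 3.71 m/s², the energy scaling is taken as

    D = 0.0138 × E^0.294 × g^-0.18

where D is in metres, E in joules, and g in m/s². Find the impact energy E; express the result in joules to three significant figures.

Rearranging: E = [D / (0.0138 · g^-0.18)]^(1/0.294).
D = 29100 m.
g^-0.18 = 3.71^-0.18 = 0.7898
D / (0.0138 × 0.7898) = 29100 / (0.01090) = 2.670 × 10^6
E = (2.670 × 10^6)^3.4014 = 7.230 × 10^21 J

E ≈ 7.23 × 10^21 J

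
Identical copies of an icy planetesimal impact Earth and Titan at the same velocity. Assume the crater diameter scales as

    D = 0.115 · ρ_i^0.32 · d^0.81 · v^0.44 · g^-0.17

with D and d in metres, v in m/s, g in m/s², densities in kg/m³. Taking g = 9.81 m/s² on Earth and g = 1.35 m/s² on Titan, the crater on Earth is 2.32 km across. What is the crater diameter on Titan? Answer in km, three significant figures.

All impactor-dependent factors cancel in the ratio, leaving D_Titan/D_Earth = (g_Titan/g_Earth)^-0.17.
(1.35/9.81)^-0.17 = 0.1376^-0.17 = 1.401
D_Titan = 1.401 × 2.32 km = 3.25 km

D ≈ 3.25 km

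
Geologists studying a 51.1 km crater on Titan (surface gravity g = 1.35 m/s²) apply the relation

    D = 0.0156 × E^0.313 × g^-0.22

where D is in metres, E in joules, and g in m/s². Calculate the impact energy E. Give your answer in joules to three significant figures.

Rearranging: E = [D / (0.0156 · g^-0.22)]^(1/0.313).
D = 51100 m.
g^-0.22 = 1.35^-0.22 = 0.9361
D / (0.0156 × 0.9361) = 51100 / (0.01460) = 3.500 × 10^6
E = (3.500 × 10^6)^3.1949 = 8.084 × 10^20 J

E ≈ 8.08 × 10^20 J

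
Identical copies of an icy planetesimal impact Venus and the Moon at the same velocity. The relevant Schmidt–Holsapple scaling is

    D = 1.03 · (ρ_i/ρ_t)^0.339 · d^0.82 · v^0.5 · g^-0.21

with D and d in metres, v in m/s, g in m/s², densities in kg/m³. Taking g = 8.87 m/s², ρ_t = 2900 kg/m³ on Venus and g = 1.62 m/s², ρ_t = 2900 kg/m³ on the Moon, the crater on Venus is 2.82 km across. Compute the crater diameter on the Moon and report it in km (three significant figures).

The impactor-only factors (d, v, ρ_i) cancel in the ratio, leaving D_Moon/D_Venus = (g_Moon/g_Venus)^-0.21 · (ρ_t,Venus/ρ_t,Moon)^0.339.
(1.62/8.87)^-0.21 = 0.1826^-0.21 = 1.429
(2900/2900)^0.339 = 1.000^0.339 = 1.000
Ratio = 1.429 × 1.000 = 1.429
D_Moon = 1.429 × 2.82 km = 4.03 km

D ≈ 4.03 km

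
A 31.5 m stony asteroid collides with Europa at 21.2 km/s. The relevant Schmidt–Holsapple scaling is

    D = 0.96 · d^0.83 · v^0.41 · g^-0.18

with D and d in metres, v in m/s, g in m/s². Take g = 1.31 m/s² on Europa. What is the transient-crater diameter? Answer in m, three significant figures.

In SI units: v = 21200 m/s.
d^0.83 = 31.5^0.83 = 17.52
v^0.41 = 21200^0.41 = 59.40
g^-0.18 = 1.31^-0.18 = 0.9526
D = 0.96 × 17.52 × 59.40 × 0.9526 = 951.7 m

D ≈ 952 m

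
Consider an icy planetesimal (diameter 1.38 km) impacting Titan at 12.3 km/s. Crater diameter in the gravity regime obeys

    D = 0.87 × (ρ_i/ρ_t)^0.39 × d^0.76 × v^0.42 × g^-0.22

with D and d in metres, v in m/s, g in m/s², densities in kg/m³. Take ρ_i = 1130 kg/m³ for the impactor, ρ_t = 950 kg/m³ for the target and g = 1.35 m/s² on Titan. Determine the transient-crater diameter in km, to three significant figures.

In SI units: d = 1380 m, v = 12300 m/s.
(ρ_i/ρ_t)^0.39 = (1130/950)^0.39 = 1.070
d^0.76 = 1380^0.76 = 243.4
v^0.42 = 12300^0.42 = 52.21
g^-0.22 = 1.35^-0.22 = 0.9361
D = 0.87 × 1.070 × 243.4 × 52.21 × 0.9361 = 11074 m
   = 11.07 km

D ≈ 11.1 km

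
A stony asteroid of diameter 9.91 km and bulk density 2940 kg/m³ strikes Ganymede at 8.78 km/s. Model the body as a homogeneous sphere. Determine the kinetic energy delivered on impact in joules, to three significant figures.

E ≈ 5.77 × 10^22 J

d = 9910 m; v = 8780 m/s.
Mass m = (π/6) ρ d³ = (π/6) × 2940 × (9910)³ = 1.498 × 10^15 kg
E = ½ m v² = 0.5 × 1.498 × 10^15 × (8780)² = 5.774 × 10^22 J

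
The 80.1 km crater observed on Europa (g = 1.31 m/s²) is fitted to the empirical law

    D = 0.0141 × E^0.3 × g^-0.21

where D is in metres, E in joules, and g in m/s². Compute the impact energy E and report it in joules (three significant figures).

E ≈ 3.95 × 10^22 J

Rearranging: E = [D / (0.0141 · g^-0.21)]^(1/0.3).
D = 80100 m.
g^-0.21 = 1.31^-0.21 = 0.9449
D / (0.0141 × 0.9449) = 80100 / (0.01332) = 6.014 × 10^6
E = (6.014 × 10^6)^3.3333 = 3.954 × 10^22 J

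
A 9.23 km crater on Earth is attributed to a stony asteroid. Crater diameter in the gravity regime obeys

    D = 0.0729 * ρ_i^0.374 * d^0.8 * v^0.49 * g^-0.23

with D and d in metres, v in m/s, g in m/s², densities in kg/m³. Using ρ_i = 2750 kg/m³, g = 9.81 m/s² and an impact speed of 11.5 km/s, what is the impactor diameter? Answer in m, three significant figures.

d ≈ 370 m

Rearranging for d: d = [D / (0.0729 · 2750^0.374 · 11500^0.49 · 9.81^-0.23)]^(1/0.8).
D = 9230 m.
2750^0.374 = 19.33
11500^0.49 = 97.67
9.81^-0.23 = 0.5914
Denominator = 0.0729 × 19.33 × 97.67 × 0.5914 = 81.40
D / 81.40 = 9230 / 81.40 = 113.4
d = 113.4^(1/0.8) = 113.4^1.25 = 370.1 m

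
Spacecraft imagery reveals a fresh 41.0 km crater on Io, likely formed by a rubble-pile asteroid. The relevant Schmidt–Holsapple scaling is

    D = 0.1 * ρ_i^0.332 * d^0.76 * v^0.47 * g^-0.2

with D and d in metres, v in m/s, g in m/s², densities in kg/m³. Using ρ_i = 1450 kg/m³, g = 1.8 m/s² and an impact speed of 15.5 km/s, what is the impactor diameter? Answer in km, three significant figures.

d ≈ 3.02 km

Rearranging for d: d = [D / (0.1 · 1450^0.332 · 15500^0.47 · 1.8^-0.2)]^(1/0.76).
D = 41000 m.
1450^0.332 = 11.21
15500^0.47 = 93.21
1.8^-0.2 = 0.8891
Denominator = 0.1 × 11.21 × 93.21 × 0.8891 = 92.90
D / 92.90 = 41000 / 92.90 = 441.3
d = 441.3^(1/0.76) = 441.3^1.3158 = 3020 m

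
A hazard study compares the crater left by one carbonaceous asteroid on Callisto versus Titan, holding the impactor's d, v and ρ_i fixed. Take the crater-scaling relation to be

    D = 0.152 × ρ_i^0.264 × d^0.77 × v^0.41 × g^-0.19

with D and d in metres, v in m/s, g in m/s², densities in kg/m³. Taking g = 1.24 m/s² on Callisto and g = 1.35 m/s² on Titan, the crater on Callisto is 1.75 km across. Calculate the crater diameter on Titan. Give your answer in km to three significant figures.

D ≈ 1.72 km

All impactor-dependent factors cancel in the ratio, leaving D_Titan/D_Callisto = (g_Titan/g_Callisto)^-0.19.
(1.35/1.24)^-0.19 = 1.089^-0.19 = 0.9839
D_Titan = 0.9839 × 1.75 km = 1.72 km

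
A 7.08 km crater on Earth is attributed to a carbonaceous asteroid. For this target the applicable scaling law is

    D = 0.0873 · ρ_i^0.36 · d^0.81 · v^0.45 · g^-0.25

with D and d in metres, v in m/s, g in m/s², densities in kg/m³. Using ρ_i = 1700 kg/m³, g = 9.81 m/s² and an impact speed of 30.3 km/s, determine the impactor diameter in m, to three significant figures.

Rearranging for d: d = [D / (0.0873 · 1700^0.36 · 30300^0.45 · 9.81^-0.25)]^(1/0.81).
D = 7080 m.
1700^0.36 = 14.55
30300^0.45 = 103.9
9.81^-0.25 = 0.5650
Denominator = 0.0873 × 14.55 × 103.9 × 0.5650 = 74.57
D / 74.57 = 7080 / 74.57 = 94.94
d = 94.94^(1/0.81) = 94.94^1.2346 = 276.3 m

d ≈ 276 m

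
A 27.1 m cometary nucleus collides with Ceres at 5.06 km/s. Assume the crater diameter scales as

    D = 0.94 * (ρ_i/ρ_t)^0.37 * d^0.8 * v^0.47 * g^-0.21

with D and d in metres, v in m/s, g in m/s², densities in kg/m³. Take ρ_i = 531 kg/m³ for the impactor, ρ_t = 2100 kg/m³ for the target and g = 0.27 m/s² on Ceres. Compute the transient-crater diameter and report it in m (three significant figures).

D ≈ 574 m

In SI units: v = 5060 m/s.
(ρ_i/ρ_t)^0.37 = (531/2100)^0.37 = 0.6013
d^0.8 = 27.1^0.8 = 14.01
v^0.47 = 5060^0.47 = 55.07
g^-0.21 = 0.27^-0.21 = 1.316
D = 0.94 × 0.6013 × 14.01 × 55.07 × 1.316 = 573.9 m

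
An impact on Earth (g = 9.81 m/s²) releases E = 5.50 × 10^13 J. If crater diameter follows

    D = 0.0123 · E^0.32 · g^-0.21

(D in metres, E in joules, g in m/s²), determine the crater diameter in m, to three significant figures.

D ≈ 190 m

E^0.32 = (5.50 × 10^13)^0.32 = 2.494 × 10^4
g^-0.21 = 9.81^-0.21 = 0.6191
D = 0.0123 × 2.494 × 10^4 × 0.6191 = 189.9 m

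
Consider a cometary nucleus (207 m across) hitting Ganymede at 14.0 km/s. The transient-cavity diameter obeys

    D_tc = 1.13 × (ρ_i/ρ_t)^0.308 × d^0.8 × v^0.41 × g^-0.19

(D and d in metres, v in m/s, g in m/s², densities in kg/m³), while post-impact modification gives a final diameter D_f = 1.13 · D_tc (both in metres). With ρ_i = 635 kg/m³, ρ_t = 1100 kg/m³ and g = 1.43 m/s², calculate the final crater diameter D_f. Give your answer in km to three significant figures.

v = 14000 m/s.
(ρ_i/ρ_t)^0.308 = (635/1100)^0.308 = 0.8443
d^0.8 = 207^0.8 = 71.25
v^0.41 = 14000^0.41 = 50.11
g^-0.19 = 1.43^-0.19 = 0.9343
D_tc = 1.13 × 0.8443 × 71.25 × 50.11 × 0.9343 = 3183 m
D_f = 1.13 × 3183 = 3597 m
     = 3.597 km

D_f ≈ 3.60 km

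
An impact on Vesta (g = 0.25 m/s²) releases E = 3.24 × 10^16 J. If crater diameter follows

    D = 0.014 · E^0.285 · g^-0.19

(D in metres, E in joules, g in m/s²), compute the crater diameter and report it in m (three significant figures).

D ≈ 925 m

E^0.285 = (3.24 × 10^16)^0.285 = 5.076 × 10^4
g^-0.19 = 0.25^-0.19 = 1.301
D = 0.014 × 5.076 × 10^4 × 1.301 = 924.5 m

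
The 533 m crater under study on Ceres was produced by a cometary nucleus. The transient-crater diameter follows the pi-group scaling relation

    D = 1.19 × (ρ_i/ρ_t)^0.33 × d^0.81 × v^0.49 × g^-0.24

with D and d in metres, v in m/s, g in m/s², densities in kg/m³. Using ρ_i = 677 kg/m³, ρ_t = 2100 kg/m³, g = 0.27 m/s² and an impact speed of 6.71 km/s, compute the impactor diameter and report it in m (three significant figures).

Rearranging for d: d = [D / (1.19 · (677/2100)^0.33 · 6710^0.49 · 0.27^-0.24)]^(1/0.81).
(677/2100)^0.33 = 0.6883
6710^0.49 = 75.01
0.27^-0.24 = 1.369
Denominator = 1.19 × 0.6883 × 75.01 × 1.369 = 84.11
D / 84.11 = 533 / 84.11 = 6.337
d = 6.337^(1/0.81) = 6.337^1.2346 = 9.772 m

d ≈ 9.77 m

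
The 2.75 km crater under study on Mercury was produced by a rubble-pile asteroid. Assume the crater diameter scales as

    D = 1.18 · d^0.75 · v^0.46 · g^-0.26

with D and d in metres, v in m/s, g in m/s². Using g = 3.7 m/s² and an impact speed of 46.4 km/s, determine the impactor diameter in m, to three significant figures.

d ≈ 66.8 m

Rearranging for d: d = [D / (1.18 · 46400^0.46 · 3.7^-0.26)]^(1/0.75).
D = 2750 m.
46400^0.46 = 140.2
3.7^-0.26 = 0.7117
Denominator = 1.18 × 140.2 × 0.7117 = 117.7
D / 117.7 = 2750 / 117.7 = 23.36
d = 23.36^(1/0.75) = 23.36^1.3333 = 66.77 m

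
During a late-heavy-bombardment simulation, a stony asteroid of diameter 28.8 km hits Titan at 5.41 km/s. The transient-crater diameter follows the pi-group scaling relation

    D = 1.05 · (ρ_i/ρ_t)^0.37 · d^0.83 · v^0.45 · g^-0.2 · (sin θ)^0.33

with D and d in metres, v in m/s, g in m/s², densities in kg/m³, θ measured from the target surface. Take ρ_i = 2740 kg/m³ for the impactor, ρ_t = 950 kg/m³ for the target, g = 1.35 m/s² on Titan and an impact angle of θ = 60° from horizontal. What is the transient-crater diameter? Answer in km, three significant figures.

D ≈ 336 km

In SI units: d = 28800 m, v = 5410 m/s.
(ρ_i/ρ_t)^0.37 = (2740/950)^0.37 = 1.480
d^0.83 = 28800^0.83 = 5027
v^0.45 = 5410^0.45 = 47.86
g^-0.2 = 1.35^-0.2 = 0.9417
(sin 60°)^0.33 = 0.8660^0.33 = 0.9536
D = 1.05 × 1.480 × 5027 × 47.86 × 0.9417 × 0.9536 = 3.357 × 10^5 m
   = 335.7 km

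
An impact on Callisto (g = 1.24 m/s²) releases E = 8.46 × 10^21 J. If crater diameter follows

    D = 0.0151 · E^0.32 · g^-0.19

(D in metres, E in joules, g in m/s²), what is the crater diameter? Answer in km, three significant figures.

D ≈ 151 km

E^0.32 = (8.46 × 10^21)^0.32 = 1.039 × 10^7
g^-0.19 = 1.24^-0.19 = 0.9600
D = 0.0151 × 1.039 × 10^7 × 0.9600 = 1.506 × 10^5 m
   = 150.6 km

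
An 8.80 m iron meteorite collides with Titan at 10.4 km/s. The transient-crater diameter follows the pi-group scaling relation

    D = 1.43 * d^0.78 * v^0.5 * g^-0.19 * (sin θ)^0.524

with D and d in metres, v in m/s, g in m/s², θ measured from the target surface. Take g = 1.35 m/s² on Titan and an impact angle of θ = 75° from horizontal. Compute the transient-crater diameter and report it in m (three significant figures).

D ≈ 738 m

In SI units: v = 10400 m/s.
d^0.78 = 8.8^0.78 = 5.454
v^0.5 = 10400^0.5 = 102.0
g^-0.19 = 1.35^-0.19 = 0.9446
(sin 75°)^0.524 = 0.9659^0.524 = 0.9820
D = 1.43 × 5.454 × 102.0 × 0.9446 × 0.9820 = 737.9 m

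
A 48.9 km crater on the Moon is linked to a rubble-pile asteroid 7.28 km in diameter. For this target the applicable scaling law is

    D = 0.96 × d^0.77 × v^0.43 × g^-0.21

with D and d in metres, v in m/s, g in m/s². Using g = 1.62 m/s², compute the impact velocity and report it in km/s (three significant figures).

v ≈ 13.6 km/s

Rearranging for v: v = [D / (0.96 · 7280^0.77 · 1.62^-0.21)]^(1/0.43).
D = 48900 m.
7280^0.77 = 941.5
1.62^-0.21 = 0.9037
Denominator = 0.96 × 941.5 × 0.9037 = 816.8
D / 816.8 = 48900 / 816.8 = 59.87
v = 59.87^(1/0.43) = 59.87^2.3256 = 13586 m/s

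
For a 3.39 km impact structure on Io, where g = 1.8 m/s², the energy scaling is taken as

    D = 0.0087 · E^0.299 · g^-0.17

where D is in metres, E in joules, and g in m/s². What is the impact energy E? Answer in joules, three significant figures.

E ≈ 6.97 × 10^18 J

Rearranging: E = [D / (0.0087 · g^-0.17)]^(1/0.299).
D = 3390 m.
g^-0.17 = 1.8^-0.17 = 0.9049
D / (0.0087 × 0.9049) = 3390 / (7.873 × 10^-3) = 4.306 × 10^5
E = (4.306 × 10^5)^3.3445 = 6.969 × 10^18 J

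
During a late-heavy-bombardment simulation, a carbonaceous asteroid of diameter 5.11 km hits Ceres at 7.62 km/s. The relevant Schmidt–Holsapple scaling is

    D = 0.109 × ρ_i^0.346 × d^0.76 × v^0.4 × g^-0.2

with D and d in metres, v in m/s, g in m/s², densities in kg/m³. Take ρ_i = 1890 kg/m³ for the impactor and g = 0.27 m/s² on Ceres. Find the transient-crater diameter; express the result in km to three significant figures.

In SI units: d = 5110 m, v = 7620 m/s.
ρ_i^0.346 = 1890^0.346 = 13.60
d^0.76 = 5110^0.76 = 658.3
v^0.4 = 7620^0.4 = 35.71
g^-0.2 = 0.27^-0.2 = 1.299
D = 0.109 × 13.60 × 658.3 × 35.71 × 1.299 = 45268 m
   = 45.27 km

D ≈ 45.3 km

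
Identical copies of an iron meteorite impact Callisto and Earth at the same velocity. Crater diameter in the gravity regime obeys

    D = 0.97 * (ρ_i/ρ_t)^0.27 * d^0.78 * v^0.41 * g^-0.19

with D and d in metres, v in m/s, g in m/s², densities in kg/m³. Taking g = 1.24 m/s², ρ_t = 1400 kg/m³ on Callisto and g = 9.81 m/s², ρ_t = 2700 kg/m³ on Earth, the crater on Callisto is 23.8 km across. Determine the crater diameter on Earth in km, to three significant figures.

The impactor-only factors (d, v, ρ_i) cancel in the ratio, leaving D_Earth/D_Callisto = (g_Earth/g_Callisto)^-0.19 · (ρ_t,Callisto/ρ_t,Earth)^0.27.
(9.81/1.24)^-0.19 = 7.911^-0.19 = 0.6751
(1400/2700)^0.27 = 0.5185^0.27 = 0.8375
Ratio = 0.6751 × 0.8375 = 0.5654
D_Earth = 0.5654 × 23.8 km = 13.5 km

D ≈ 13.5 km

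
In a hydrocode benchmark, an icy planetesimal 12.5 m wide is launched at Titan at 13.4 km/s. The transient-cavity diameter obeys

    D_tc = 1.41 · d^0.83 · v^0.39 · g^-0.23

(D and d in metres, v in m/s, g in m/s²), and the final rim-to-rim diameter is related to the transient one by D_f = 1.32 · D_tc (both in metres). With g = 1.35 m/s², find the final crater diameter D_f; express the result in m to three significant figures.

v = 13400 m/s.
d^0.83 = 12.5^0.83 = 8.136
v^0.39 = 13400^0.39 = 40.70
g^-0.23 = 1.35^-0.23 = 0.9333
D_tc = 1.41 × 8.136 × 40.70 × 0.9333 = 435.8 m
D_f = 1.32 × 435.8 = 575.3 m

D_f ≈ 575 m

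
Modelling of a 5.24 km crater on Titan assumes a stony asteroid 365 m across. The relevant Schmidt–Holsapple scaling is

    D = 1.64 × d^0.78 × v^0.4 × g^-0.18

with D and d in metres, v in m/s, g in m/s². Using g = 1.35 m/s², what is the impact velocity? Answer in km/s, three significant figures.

v ≈ 6.66 km/s

Rearranging for v: v = [D / (1.64 · 365^0.78 · 1.35^-0.18)]^(1/0.4).
D = 5240 m.
365^0.78 = 99.68
1.35^-0.18 = 0.9474
Denominator = 1.64 × 99.68 × 0.9474 = 154.9
D / 154.9 = 5240 / 154.9 = 33.83
v = 33.83^(1/0.4) = 33.83^2.5 = 6657 m/s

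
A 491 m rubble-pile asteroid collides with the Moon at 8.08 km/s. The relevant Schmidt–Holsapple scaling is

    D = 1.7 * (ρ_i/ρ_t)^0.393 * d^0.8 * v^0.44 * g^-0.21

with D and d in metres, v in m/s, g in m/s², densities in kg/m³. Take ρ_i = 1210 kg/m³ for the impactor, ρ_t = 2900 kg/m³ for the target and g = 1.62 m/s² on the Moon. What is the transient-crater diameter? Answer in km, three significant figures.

In SI units: v = 8080 m/s.
(ρ_i/ρ_t)^0.393 = (1210/2900)^0.393 = 0.7093
d^0.8 = 491^0.8 = 142.2
v^0.44 = 8080^0.44 = 52.39
g^-0.21 = 1.62^-0.21 = 0.9037
D = 1.7 × 0.7093 × 142.2 × 52.39 × 0.9037 = 8118 m
   = 8.118 km

D ≈ 8.12 km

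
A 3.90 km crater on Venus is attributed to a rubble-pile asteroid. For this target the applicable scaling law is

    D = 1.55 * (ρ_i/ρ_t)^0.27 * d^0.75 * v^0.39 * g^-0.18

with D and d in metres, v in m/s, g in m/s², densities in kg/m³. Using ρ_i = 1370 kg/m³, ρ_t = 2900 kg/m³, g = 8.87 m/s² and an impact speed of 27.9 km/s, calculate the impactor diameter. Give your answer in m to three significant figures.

Rearranging for d: d = [D / (1.55 · (1370/2900)^0.27 · 27900^0.39 · 8.87^-0.18)]^(1/0.75).
D = 3900 m.
(1370/2900)^0.27 = 0.8167
27900^0.39 = 54.17
8.87^-0.18 = 0.6751
Denominator = 1.55 × 0.8167 × 54.17 × 0.6751 = 46.29
D / 46.29 = 3900 / 46.29 = 84.25
d = 84.25^(1/0.75) = 84.25^1.3333 = 369.3 m

d ≈ 369 m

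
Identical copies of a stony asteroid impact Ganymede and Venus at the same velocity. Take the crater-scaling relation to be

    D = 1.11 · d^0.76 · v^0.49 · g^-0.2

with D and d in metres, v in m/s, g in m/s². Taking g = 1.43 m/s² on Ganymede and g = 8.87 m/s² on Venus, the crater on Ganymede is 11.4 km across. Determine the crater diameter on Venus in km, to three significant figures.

D ≈ 7.91 km

All impactor-dependent factors cancel in the ratio, leaving D_Venus/D_Ganymede = (g_Venus/g_Ganymede)^-0.2.
(8.87/1.43)^-0.2 = 6.203^-0.2 = 0.6942
D_Venus = 0.6942 × 11.4 km = 7.91 km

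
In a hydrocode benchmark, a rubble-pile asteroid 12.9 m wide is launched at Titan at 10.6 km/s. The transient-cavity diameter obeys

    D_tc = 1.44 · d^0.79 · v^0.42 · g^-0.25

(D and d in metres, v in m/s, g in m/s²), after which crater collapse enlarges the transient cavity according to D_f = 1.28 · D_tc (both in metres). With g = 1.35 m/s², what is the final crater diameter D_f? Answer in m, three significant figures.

D_f ≈ 632 m

v = 10600 m/s.
d^0.79 = 12.9^0.79 = 7.540
v^0.42 = 10600^0.42 = 49.05
g^-0.25 = 1.35^-0.25 = 0.9277
D_tc = 1.44 × 7.540 × 49.05 × 0.9277 = 494.1 m
D_f = 1.28 × 494.1 = 632.4 m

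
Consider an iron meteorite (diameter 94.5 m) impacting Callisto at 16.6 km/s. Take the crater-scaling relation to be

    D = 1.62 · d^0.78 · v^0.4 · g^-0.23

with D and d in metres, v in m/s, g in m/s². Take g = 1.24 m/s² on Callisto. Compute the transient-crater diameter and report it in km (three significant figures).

In SI units: v = 16600 m/s.
d^0.78 = 94.5^0.78 = 34.74
v^0.4 = 16600^0.4 = 48.76
g^-0.23 = 1.24^-0.23 = 0.9517
D = 1.62 × 34.74 × 48.76 × 0.9517 = 2612 m
   = 2.612 km

D ≈ 2.61 km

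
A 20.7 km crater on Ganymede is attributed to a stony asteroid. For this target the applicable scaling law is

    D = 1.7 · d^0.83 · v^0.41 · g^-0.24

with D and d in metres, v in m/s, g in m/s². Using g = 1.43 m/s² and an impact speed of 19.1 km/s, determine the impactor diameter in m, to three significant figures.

d ≈ 712 m

Rearranging for d: d = [D / (1.7 · 19100^0.41 · 1.43^-0.24)]^(1/0.83).
D = 20700 m.
19100^0.41 = 56.91
1.43^-0.24 = 0.9177
Denominator = 1.7 × 56.91 × 0.9177 = 88.78
D / 88.78 = 20700 / 88.78 = 233.2
d = 233.2^(1/0.83) = 233.2^1.2048 = 712.3 m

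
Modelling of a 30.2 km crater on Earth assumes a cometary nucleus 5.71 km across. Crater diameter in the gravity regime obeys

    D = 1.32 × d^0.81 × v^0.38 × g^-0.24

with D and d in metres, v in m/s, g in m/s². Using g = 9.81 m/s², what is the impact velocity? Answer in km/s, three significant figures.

Rearranging for v: v = [D / (1.32 · 5710^0.81 · 9.81^-0.24)]^(1/0.38).
D = 30200 m.
5710^0.81 = 1104
9.81^-0.24 = 0.5781
Denominator = 1.32 × 1104 × 0.5781 = 842.5
D / 842.5 = 30200 / 842.5 = 35.85
v = 35.85^(1/0.38) = 35.85^2.6316 = 12325 m/s

v ≈ 12.3 km/s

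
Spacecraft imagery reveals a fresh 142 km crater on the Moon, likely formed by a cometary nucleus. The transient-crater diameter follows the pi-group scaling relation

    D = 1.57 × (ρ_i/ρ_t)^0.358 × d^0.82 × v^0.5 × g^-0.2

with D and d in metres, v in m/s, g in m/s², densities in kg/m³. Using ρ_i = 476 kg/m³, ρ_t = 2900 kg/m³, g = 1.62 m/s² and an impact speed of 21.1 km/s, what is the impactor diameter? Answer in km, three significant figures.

d ≈ 6.33 km

Rearranging for d: d = [D / (1.57 · (476/2900)^0.358 · 21100^0.5 · 1.62^-0.2)]^(1/0.82).
D = 142000 m.
(476/2900)^0.358 = 0.5237
21100^0.5 = 145.3
1.62^-0.2 = 0.9080
Denominator = 1.57 × 0.5237 × 145.3 × 0.9080 = 108.5
D / 108.5 = 142000 / 108.5 = 1309
d = 1309^(1/0.82) = 1309^1.2195 = 6326 m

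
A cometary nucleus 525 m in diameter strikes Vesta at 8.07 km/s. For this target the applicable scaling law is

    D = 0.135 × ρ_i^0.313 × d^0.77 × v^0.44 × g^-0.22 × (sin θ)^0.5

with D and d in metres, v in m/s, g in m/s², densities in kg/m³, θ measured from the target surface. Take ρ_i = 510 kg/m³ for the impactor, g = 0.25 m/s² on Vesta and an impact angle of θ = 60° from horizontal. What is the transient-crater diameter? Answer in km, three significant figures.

In SI units: v = 8070 m/s.
ρ_i^0.313 = 510^0.313 = 7.038
d^0.77 = 525^0.77 = 124.3
v^0.44 = 8070^0.44 = 52.36
g^-0.22 = 0.25^-0.22 = 1.357
(sin 60°)^0.5 = 0.8660^0.5 = 0.9306
D = 0.135 × 7.038 × 124.3 × 52.36 × 1.357 × 0.9306 = 7809 m
   = 7.809 km

D ≈ 7.81 km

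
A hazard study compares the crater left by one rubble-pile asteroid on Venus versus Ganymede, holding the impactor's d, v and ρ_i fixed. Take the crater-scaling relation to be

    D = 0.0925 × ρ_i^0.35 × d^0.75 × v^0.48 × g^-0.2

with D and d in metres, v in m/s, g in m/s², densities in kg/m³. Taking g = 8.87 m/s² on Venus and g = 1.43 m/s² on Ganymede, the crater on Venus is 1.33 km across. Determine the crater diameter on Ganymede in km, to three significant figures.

All impactor-dependent factors cancel in the ratio, leaving D_Ganymede/D_Venus = (g_Ganymede/g_Venus)^-0.2.
(1.43/8.87)^-0.2 = 0.1612^-0.2 = 1.441
D_Ganymede = 1.441 × 1.33 km = 1.92 km

D ≈ 1.92 km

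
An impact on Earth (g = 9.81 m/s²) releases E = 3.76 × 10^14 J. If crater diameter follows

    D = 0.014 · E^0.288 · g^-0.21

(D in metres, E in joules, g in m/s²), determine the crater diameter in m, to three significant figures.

D ≈ 137 m

E^0.288 = (3.76 × 10^14)^0.288 = 1.576 × 10^4
g^-0.21 = 9.81^-0.21 = 0.6191
D = 0.014 × 1.576 × 10^4 × 0.6191 = 136.6 m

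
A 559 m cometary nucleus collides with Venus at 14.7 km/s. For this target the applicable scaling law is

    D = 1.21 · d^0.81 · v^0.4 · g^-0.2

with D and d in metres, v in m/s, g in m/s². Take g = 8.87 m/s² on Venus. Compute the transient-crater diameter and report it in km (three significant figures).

In SI units: v = 14700 m/s.
d^0.81 = 559^0.81 = 168.0
v^0.4 = 14700^0.4 = 46.44
g^-0.2 = 8.87^-0.2 = 0.6463
D = 1.21 × 168.0 × 46.44 × 0.6463 = 6101 m
   = 6.101 km

D ≈ 6.10 km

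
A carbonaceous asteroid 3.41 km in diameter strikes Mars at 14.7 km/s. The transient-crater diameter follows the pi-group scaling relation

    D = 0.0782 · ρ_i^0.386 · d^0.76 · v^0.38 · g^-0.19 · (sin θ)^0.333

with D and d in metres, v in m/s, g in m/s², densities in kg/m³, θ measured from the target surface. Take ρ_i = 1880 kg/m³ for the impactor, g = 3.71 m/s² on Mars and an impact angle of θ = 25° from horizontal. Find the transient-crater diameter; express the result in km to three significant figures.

In SI units: d = 3410 m, v = 14700 m/s.
ρ_i^0.386 = 1880^0.386 = 18.36
d^0.76 = 3410^0.76 = 484.1
v^0.38 = 14700^0.38 = 38.33
g^-0.19 = 3.71^-0.19 = 0.7795
(sin 25°)^0.333 = 0.4226^0.333 = 0.7506
D = 0.0782 × 18.36 × 484.1 × 38.33 × 0.7795 × 0.7506 = 15588 m
   = 15.59 km

D ≈ 15.6 km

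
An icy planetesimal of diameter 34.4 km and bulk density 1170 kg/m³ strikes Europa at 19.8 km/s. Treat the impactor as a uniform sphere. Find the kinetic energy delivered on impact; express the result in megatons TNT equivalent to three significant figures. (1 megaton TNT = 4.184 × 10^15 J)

d = 34400 m; v = 19800 m/s.
Mass m = (π/6) ρ d³ = (π/6) × 1170 × (34400)³ = 2.494 × 10^16 kg
E = ½ m v² = 0.5 × 2.494 × 10^16 × (19800)² = 4.889 × 10^24 J
   = 4.889 × 10^24 / 4.184×10^15 = 1.168 × 10^9 Mt

E ≈ 1.17 × 10^9 Mt TNT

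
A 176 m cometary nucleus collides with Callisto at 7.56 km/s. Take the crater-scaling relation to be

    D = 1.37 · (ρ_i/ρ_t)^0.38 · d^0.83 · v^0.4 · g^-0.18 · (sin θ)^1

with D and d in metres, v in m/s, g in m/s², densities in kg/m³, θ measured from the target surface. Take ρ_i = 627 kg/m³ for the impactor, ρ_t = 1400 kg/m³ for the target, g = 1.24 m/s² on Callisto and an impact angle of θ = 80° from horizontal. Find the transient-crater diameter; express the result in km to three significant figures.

In SI units: v = 7560 m/s.
(ρ_i/ρ_t)^0.38 = (627/1400)^0.38 = 0.7369
d^0.83 = 176^0.83 = 73.08
v^0.4 = 7560^0.4 = 35.60
g^-0.18 = 1.24^-0.18 = 0.9620
(sin 80°)^1 = 0.9848^1 = 0.9848
D = 1.37 × 0.7369 × 73.08 × 35.60 × 0.9620 × 0.9848 = 2488 m
   = 2.488 km

D ≈ 2.49 km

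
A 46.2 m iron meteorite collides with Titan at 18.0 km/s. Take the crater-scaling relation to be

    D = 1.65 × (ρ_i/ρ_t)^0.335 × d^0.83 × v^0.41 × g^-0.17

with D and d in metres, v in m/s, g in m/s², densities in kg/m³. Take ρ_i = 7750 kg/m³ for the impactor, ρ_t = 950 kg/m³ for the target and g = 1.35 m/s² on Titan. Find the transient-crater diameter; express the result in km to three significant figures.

D ≈ 4.24 km

In SI units: v = 18000 m/s.
(ρ_i/ρ_t)^0.335 = (7750/950)^0.335 = 2.020
d^0.83 = 46.2^0.83 = 24.08
v^0.41 = 18000^0.41 = 55.55
g^-0.17 = 1.35^-0.17 = 0.9503
D = 1.65 × 2.020 × 24.08 × 55.55 × 0.9503 = 4237 m
   = 4.237 km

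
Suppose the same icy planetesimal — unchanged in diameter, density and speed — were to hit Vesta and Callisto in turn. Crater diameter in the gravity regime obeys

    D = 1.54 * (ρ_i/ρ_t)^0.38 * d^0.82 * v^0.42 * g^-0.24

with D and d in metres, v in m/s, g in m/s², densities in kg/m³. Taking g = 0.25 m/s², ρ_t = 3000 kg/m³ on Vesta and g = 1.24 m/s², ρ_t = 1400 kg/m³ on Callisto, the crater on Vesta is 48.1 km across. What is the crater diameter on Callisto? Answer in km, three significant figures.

D ≈ 43.8 km

The impactor-only factors (d, v, ρ_i) cancel in the ratio, leaving D_Callisto/D_Vesta = (g_Callisto/g_Vesta)^-0.24 · (ρ_t,Vesta/ρ_t,Callisto)^0.38.
(1.24/0.25)^-0.24 = 4.960^-0.24 = 0.6809
(3000/1400)^0.38 = 2.143^0.38 = 1.336
Ratio = 0.6809 × 1.336 = 0.9097
D_Callisto = 0.9097 × 48.1 km = 43.8 km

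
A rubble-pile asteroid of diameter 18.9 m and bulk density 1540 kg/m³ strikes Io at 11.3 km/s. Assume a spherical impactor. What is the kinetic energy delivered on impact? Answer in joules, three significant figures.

E ≈ 3.48 × 10^14 J

v = 11300 m/s.
Mass m = (π/6) ρ d³ = (π/6) × 1540 × (18.9)³ = 5.444 × 10^6 kg
E = ½ m v² = 0.5 × 5.444 × 10^6 × (11300)² = 3.476 × 10^14 J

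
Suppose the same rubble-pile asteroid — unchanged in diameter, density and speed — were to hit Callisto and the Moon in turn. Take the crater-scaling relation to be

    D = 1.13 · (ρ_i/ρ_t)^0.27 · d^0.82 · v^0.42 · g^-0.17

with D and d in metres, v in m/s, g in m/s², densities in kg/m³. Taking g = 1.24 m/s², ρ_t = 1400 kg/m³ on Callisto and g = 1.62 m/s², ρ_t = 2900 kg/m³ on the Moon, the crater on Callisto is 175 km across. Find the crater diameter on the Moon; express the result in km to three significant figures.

The impactor-only factors (d, v, ρ_i) cancel in the ratio, leaving D_Moon/D_Callisto = (g_Moon/g_Callisto)^-0.17 · (ρ_t,Callisto/ρ_t,Moon)^0.27.
(1.62/1.24)^-0.17 = 1.306^-0.17 = 0.9556
(1400/2900)^0.27 = 0.4828^0.27 = 0.8215
Ratio = 0.9556 × 0.8215 = 0.7850
D_Moon = 0.7850 × 175 km = 137 km

D ≈ 137 km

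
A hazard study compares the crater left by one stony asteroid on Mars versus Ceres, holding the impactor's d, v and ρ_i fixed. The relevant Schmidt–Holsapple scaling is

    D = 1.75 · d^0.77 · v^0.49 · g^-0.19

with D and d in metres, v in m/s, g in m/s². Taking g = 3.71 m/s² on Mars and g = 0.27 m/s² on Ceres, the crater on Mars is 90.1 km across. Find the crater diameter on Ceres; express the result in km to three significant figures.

D ≈ 148 km

All impactor-dependent factors cancel in the ratio, leaving D_Ceres/D_Mars = (g_Ceres/g_Mars)^-0.19.
(0.27/3.71)^-0.19 = 0.07278^-0.19 = 1.645
D_Ceres = 1.645 × 90.1 km = 148 km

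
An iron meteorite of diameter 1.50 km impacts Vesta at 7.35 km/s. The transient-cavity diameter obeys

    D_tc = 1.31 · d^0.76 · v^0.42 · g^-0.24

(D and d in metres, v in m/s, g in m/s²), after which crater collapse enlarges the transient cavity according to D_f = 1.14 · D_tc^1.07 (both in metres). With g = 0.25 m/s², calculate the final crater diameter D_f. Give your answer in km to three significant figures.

D_f ≈ 45.4 km

In SI: d = 1500 m, v = 7350 m/s.
d^0.76 = 1500^0.76 = 259.3
v^0.42 = 7350^0.42 = 42.06
g^-0.24 = 0.25^-0.24 = 1.395
D_tc = 1.31 × 259.3 × 42.06 × 1.395 = 19930 m
D_f = 1.14 × (19930)^1.07 = 45434 m
     = 45.43 km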